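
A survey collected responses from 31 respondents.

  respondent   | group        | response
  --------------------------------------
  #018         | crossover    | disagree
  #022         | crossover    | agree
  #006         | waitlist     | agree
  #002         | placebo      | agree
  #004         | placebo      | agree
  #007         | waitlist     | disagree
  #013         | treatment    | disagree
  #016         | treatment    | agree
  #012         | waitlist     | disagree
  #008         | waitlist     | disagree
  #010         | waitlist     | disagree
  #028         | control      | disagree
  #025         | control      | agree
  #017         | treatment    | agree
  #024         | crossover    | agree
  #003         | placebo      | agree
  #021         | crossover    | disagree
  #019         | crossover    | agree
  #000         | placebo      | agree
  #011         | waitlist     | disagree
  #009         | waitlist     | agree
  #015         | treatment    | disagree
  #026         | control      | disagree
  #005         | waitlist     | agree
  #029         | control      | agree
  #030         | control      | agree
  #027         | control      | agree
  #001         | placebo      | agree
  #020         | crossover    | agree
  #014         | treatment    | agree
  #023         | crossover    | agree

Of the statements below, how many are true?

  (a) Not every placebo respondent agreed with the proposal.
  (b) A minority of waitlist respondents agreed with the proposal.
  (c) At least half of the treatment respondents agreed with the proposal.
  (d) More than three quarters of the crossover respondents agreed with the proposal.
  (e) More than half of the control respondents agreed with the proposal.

(a) placebo: |A| = 5, |A ∩ B| = 5; needs A ⊄ B (|A ∖ B| ≥ 1) — false.
(b) waitlist: |A| = 8, |A ∩ B| = 3; needs |A ∩ B| < |A ∖ B| — true.
(c) treatment: |A| = 5, |A ∩ B| = 3; needs |A ∩ B| ≥ |A ∖ B| — true.
(d) crossover: |A| = 7, |A ∩ B| = 5; needs |A ∩ B| / |A| > 3/4 — false.
(e) control: |A| = 6, |A ∩ B| = 4; needs |A ∩ B| > |A ∖ B| — true.

3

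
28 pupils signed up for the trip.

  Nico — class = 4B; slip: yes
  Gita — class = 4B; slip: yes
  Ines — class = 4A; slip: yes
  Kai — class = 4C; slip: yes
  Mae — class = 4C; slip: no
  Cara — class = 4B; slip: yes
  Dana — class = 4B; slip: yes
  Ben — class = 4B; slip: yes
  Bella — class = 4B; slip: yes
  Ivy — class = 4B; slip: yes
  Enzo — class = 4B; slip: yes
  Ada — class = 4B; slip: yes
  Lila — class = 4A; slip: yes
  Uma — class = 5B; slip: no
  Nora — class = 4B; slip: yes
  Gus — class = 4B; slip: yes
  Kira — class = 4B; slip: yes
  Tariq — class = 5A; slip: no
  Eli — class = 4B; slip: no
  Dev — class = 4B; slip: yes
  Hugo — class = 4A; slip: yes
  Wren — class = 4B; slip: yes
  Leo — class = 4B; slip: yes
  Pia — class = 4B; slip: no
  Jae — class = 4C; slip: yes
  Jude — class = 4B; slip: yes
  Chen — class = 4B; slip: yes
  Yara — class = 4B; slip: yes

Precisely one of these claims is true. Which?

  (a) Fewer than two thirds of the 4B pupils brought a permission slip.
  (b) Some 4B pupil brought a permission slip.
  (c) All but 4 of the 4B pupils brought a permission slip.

|A| = 20, |A ∩ B| = 18, |A ∖ B| = 2.
(a) requires |A ∩ B| / |A| < 2/3: false.
(b) requires A ∩ B ≠ ∅ (|A ∩ B| ≥ 1): true.
(c) requires |A ∖ B| = 4: false.

(b)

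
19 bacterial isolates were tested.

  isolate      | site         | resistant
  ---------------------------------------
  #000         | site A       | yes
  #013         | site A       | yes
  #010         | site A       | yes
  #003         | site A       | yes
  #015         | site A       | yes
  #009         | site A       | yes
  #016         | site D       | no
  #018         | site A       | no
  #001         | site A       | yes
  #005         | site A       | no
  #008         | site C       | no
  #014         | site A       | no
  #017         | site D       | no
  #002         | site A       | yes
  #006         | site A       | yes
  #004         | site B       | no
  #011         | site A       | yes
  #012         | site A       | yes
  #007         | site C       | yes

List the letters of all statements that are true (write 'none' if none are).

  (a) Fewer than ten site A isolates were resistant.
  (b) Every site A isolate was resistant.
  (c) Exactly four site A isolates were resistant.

|A| = 14, |A ∩ B| = 11, |A ∖ B| = 3.
(a) |A ∩ B| < 10: fails.
(b) A ⊆ B, i.e. every element of A is in B (|A ∖ B| = 0): fails.
(c) |A ∩ B| = 4: fails.

none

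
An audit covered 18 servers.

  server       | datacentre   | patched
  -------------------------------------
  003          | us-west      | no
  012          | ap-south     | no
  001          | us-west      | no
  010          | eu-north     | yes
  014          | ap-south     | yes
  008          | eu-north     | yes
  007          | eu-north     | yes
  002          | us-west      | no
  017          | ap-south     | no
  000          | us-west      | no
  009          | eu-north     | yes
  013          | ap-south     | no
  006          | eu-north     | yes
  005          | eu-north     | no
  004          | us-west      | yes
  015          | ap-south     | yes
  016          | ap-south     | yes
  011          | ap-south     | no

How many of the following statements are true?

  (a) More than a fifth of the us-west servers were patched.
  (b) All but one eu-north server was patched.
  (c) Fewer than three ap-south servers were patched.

(a) us-west: |A| = 5, |A ∩ B| = 1; needs |A ∩ B| / |A| > 1/5 — false.
(b) eu-north: |A| = 6, |A ∩ B| = 5; needs |A ∖ B| = 1 — true.
(c) ap-south: |A| = 7, |A ∩ B| = 3; needs |A ∩ B| < 3 — false.

1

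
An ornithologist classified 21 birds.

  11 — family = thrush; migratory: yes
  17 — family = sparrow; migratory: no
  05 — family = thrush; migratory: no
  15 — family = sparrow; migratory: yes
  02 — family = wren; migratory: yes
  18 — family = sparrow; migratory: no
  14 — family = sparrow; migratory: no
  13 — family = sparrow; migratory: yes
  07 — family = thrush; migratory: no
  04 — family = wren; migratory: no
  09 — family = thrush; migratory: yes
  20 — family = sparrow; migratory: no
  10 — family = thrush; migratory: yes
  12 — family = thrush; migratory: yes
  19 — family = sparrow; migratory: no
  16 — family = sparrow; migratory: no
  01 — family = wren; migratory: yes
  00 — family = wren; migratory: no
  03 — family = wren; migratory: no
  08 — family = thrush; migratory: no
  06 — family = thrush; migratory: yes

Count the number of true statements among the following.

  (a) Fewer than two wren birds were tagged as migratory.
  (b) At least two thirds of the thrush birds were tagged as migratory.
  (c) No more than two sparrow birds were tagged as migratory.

1

(a) wren: |A| = 5, |A ∩ B| = 2; needs |A ∩ B| < 2 — false.
(b) thrush: |A| = 8, |A ∩ B| = 5; needs |A ∩ B| / |A| ≥ 2/3 — false.
(c) sparrow: |A| = 8, |A ∩ B| = 2; needs |A ∩ B| ≤ 2 — true.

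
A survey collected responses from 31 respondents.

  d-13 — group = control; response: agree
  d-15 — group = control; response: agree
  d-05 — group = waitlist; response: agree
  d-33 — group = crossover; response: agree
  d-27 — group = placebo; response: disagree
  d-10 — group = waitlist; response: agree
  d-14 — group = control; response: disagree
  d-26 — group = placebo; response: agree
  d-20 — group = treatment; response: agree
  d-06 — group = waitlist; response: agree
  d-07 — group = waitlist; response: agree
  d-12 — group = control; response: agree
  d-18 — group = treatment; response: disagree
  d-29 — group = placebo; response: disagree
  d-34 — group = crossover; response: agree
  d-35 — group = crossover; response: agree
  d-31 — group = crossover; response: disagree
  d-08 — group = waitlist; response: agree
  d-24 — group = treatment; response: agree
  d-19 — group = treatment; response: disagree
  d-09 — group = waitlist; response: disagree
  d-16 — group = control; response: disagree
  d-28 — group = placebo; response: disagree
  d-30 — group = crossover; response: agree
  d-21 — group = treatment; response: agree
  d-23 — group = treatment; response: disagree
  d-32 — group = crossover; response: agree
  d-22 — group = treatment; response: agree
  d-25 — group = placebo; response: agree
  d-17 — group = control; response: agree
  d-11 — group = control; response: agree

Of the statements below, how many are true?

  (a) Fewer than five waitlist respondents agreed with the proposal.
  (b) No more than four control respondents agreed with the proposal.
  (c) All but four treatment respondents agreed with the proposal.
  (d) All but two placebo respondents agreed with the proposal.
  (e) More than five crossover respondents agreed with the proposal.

(a) waitlist: |A| = 6, |A ∩ B| = 5; needs |A ∩ B| < 5 — false.
(b) control: |A| = 7, |A ∩ B| = 5; needs |A ∩ B| ≤ 4 — false.
(c) treatment: |A| = 7, |A ∩ B| = 4; needs |A ∖ B| = 4 — false.
(d) placebo: |A| = 5, |A ∩ B| = 2; needs |A ∖ B| = 2 — false.
(e) crossover: |A| = 6, |A ∩ B| = 5; needs |A ∩ B| > 5 — false.

0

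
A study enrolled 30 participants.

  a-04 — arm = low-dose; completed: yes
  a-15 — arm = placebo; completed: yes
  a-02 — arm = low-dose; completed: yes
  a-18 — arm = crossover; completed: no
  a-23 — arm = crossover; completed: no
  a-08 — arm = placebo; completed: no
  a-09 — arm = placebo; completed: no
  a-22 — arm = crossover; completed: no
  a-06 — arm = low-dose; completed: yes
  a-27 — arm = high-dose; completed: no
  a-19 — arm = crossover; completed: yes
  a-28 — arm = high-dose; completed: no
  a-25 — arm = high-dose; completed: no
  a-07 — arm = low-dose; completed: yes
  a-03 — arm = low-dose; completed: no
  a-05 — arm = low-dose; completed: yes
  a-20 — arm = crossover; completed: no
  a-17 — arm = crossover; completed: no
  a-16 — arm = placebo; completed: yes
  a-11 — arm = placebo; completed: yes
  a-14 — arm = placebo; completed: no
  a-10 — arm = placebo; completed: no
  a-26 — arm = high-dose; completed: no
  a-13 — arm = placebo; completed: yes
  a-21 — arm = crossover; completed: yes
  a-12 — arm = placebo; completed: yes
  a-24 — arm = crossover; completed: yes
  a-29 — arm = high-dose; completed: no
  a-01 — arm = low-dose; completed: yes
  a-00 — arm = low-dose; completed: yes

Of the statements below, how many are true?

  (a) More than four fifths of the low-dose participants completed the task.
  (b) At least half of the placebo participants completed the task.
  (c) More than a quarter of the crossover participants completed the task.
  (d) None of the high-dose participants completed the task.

4

(a) low-dose: |A| = 8, |A ∩ B| = 7; needs |A ∩ B| / |A| > 4/5 — true.
(b) placebo: |A| = 9, |A ∩ B| = 5; needs |A ∩ B| ≥ |A ∖ B| — true.
(c) crossover: |A| = 8, |A ∩ B| = 3; needs |A ∩ B| / |A| > 1/4 — true.
(d) high-dose: |A| = 5, |A ∩ B| = 0; needs A ∩ B = ∅ (|A ∩ B| = 0) — true.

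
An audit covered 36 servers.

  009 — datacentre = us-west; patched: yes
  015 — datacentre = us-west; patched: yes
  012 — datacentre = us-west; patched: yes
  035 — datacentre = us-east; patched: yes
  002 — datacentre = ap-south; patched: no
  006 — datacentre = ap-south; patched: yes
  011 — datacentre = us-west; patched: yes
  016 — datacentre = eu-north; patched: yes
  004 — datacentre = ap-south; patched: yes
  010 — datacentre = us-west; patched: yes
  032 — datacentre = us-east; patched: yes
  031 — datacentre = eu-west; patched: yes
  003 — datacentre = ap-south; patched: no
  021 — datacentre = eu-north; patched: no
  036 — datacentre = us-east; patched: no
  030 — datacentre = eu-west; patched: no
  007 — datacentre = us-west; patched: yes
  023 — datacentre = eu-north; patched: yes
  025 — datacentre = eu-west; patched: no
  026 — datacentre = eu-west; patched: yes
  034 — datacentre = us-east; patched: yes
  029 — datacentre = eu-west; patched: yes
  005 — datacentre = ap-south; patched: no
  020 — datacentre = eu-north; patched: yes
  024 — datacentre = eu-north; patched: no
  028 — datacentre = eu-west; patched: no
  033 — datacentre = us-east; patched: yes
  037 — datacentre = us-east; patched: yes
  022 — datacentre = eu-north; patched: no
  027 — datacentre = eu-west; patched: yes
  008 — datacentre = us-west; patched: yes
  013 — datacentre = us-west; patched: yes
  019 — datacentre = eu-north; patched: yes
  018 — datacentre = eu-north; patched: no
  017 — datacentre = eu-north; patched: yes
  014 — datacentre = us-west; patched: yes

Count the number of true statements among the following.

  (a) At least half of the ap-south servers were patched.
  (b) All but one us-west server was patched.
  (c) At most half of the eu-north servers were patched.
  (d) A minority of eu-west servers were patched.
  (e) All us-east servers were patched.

(a) ap-south: |A| = 5, |A ∩ B| = 2; needs |A ∩ B| ≥ |A ∖ B| — false.
(b) us-west: |A| = 9, |A ∩ B| = 9; needs |A ∖ B| = 1 — false.
(c) eu-north: |A| = 9, |A ∩ B| = 5; needs |A ∩ B| ≤ |A ∖ B| — false.
(d) eu-west: |A| = 7, |A ∩ B| = 4; needs |A ∩ B| < |A ∖ B| — false.
(e) us-east: |A| = 6, |A ∩ B| = 5; needs A ⊆ B, i.e. every element of A is in B (|A ∖ B| = 0) — false.

0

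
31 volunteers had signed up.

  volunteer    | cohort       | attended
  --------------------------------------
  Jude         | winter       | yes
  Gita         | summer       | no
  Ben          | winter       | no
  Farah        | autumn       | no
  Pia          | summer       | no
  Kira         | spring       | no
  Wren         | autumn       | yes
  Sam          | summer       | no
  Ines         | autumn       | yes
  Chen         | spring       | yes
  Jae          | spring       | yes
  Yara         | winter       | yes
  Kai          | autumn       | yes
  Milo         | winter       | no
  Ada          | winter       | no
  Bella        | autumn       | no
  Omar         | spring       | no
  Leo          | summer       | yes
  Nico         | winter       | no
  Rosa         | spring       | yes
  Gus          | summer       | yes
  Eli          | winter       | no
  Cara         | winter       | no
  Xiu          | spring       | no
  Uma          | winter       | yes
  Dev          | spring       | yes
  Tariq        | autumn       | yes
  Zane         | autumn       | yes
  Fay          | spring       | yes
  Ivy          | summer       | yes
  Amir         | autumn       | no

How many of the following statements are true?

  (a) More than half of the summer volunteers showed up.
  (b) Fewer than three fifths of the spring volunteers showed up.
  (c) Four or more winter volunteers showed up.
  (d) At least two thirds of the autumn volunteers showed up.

(a) summer: |A| = 6, |A ∩ B| = 3; needs |A ∩ B| > |A ∖ B| — false.
(b) spring: |A| = 8, |A ∩ B| = 5; needs |A ∩ B| / |A| < 3/5 — false.
(c) winter: |A| = 9, |A ∩ B| = 3; needs |A ∩ B| ≥ 4 — false.
(d) autumn: |A| = 8, |A ∩ B| = 5; needs |A ∩ B| / |A| ≥ 2/3 — false.

0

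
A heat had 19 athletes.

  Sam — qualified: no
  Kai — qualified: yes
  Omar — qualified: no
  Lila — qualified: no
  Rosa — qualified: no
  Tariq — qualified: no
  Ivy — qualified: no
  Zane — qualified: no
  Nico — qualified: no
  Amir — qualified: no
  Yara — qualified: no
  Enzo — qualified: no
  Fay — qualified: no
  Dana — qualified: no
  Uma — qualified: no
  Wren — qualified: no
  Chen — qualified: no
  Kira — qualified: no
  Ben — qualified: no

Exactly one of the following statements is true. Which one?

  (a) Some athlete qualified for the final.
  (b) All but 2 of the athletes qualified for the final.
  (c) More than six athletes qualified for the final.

(a)

|A| = 19, |A ∩ B| = 1, |A ∖ B| = 18.
(a) requires A ∩ B ≠ ∅ (|A ∩ B| ≥ 1): true.
(b) requires |A ∖ B| = 2: false.
(c) requires |A ∩ B| > 6: false.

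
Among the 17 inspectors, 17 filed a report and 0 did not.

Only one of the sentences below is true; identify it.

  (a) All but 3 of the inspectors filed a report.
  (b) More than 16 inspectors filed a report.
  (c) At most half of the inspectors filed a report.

(b)

|A| = 17, |A ∩ B| = 17, |A ∖ B| = 0.
(a) requires |A ∖ B| = 3: false.
(b) requires |A ∩ B| > 16: true.
(c) requires |A ∩ B| ≤ |A ∖ B|: false.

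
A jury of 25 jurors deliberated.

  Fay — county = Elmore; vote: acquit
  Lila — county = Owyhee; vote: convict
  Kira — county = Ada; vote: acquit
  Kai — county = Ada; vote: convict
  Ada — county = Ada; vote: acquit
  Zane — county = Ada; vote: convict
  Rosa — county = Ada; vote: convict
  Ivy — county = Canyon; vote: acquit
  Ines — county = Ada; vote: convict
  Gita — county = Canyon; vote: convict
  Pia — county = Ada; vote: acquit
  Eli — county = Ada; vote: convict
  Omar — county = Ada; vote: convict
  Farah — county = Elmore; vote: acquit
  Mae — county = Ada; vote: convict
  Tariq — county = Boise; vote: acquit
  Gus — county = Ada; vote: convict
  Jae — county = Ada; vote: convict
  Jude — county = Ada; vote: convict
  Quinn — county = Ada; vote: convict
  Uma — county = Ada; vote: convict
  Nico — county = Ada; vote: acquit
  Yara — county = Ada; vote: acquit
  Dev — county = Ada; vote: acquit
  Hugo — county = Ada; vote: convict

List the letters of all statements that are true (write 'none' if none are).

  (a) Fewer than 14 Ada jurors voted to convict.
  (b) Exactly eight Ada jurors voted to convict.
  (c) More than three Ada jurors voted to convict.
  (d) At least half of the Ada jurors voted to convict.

(a), (c), (d)

|A| = 19, |A ∩ B| = 13, |A ∖ B| = 6.
(a) |A ∩ B| < 14: holds.
(b) |A ∩ B| = 8: fails.
(c) |A ∩ B| > 3: holds.
(d) |A ∩ B| ≥ |A ∖ B|: holds.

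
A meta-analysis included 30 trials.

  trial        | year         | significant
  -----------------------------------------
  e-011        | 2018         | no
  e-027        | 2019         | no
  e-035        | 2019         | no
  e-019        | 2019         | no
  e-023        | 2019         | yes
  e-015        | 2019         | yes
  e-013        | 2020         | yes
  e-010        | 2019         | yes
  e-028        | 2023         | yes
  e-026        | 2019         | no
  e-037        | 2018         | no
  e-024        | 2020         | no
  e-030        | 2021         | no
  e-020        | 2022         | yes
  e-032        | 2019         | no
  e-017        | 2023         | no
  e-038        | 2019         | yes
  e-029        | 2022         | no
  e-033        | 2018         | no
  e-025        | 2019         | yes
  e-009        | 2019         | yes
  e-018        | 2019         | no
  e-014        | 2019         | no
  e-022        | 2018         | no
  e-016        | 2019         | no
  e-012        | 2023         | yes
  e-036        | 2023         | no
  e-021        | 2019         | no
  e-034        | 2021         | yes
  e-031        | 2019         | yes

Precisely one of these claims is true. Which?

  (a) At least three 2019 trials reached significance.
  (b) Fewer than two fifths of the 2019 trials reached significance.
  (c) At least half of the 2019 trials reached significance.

|A| = 16, |A ∩ B| = 7, |A ∖ B| = 9.
(a) requires |A ∩ B| ≥ 3: true.
(b) requires |A ∩ B| / |A| < 2/5: false.
(c) requires |A ∩ B| ≥ |A ∖ B|: false.

(a)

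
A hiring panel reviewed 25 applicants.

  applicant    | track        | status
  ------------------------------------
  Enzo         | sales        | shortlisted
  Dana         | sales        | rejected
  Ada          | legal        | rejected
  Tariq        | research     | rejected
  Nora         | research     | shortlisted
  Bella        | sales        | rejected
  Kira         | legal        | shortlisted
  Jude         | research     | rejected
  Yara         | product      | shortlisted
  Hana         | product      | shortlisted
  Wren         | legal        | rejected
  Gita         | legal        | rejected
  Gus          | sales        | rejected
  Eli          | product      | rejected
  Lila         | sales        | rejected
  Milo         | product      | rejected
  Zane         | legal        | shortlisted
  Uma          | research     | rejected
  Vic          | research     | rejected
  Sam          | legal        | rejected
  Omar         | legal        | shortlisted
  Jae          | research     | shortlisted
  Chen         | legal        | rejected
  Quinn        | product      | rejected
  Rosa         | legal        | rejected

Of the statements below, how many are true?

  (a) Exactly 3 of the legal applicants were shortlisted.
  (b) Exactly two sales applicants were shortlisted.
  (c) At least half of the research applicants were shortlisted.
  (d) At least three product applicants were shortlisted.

(a) legal: |A| = 9, |A ∩ B| = 3; needs |A ∩ B| = 3 — true.
(b) sales: |A| = 5, |A ∩ B| = 1; needs |A ∩ B| = 2 — false.
(c) research: |A| = 6, |A ∩ B| = 2; needs |A ∩ B| ≥ |A ∖ B| — false.
(d) product: |A| = 5, |A ∩ B| = 2; needs |A ∩ B| ≥ 3 — false.

1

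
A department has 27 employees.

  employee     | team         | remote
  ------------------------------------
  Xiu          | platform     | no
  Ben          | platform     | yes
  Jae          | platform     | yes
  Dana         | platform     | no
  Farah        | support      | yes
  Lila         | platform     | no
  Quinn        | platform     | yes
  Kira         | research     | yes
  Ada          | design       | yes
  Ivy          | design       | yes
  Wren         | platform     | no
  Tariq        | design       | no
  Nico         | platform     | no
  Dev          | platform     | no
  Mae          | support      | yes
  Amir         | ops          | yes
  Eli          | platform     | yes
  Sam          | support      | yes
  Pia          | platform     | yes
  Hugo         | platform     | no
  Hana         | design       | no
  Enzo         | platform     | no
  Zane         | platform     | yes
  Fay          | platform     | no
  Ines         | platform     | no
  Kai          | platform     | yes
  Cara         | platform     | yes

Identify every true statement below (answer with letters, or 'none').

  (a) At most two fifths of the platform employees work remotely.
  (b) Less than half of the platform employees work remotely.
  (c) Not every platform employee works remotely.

(b), (c)

|A| = 18, |A ∩ B| = 8, |A ∖ B| = 10.
(a) |A ∩ B| / |A| ≤ 2/5: fails.
(b) |A ∩ B| < |A ∖ B|: holds.
(c) A ⊄ B (|A ∖ B| ≥ 1): holds.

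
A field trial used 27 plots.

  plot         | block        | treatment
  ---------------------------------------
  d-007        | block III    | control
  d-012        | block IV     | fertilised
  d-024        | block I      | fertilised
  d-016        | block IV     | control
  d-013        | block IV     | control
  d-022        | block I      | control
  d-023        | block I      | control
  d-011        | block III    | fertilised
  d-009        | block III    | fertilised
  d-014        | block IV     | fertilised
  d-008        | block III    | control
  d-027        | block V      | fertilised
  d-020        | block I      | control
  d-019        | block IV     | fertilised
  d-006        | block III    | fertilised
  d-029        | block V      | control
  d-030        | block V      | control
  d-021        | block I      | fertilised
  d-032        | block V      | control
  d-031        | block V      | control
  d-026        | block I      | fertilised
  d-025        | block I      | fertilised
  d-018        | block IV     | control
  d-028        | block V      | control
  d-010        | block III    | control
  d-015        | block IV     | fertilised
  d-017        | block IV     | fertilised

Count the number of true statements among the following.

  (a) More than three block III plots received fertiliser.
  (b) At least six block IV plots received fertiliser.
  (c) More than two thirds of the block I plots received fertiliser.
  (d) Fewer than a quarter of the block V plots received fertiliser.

(a) block III: |A| = 6, |A ∩ B| = 3; needs |A ∩ B| > 3 — false.
(b) block IV: |A| = 8, |A ∩ B| = 5; needs |A ∩ B| ≥ 6 — false.
(c) block I: |A| = 7, |A ∩ B| = 4; needs |A ∩ B| / |A| > 2/3 — false.
(d) block V: |A| = 6, |A ∩ B| = 1; needs |A ∩ B| / |A| < 1/4 — true.

1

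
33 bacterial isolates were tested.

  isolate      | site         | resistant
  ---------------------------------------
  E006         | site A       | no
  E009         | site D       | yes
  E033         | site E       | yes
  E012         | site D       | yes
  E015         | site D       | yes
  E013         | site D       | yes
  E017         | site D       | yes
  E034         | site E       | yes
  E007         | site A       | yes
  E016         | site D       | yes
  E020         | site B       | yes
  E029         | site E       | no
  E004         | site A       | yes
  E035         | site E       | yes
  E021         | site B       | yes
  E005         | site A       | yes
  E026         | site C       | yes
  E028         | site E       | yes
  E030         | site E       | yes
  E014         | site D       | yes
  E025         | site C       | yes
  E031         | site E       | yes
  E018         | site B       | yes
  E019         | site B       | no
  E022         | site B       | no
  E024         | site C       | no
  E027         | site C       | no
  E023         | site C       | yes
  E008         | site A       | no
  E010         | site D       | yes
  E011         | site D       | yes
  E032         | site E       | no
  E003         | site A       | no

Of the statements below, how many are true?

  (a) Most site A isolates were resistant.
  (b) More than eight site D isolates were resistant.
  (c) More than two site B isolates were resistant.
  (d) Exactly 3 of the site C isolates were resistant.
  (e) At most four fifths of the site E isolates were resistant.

4

(a) site A: |A| = 6, |A ∩ B| = 3; needs |A ∩ B| > |A ∖ B| — false.
(b) site D: |A| = 9, |A ∩ B| = 9; needs |A ∩ B| > 8 — true.
(c) site B: |A| = 5, |A ∩ B| = 3; needs |A ∩ B| > 2 — true.
(d) site C: |A| = 5, |A ∩ B| = 3; needs |A ∩ B| = 3 — true.
(e) site E: |A| = 8, |A ∩ B| = 6; needs |A ∩ B| / |A| ≤ 4/5 — true.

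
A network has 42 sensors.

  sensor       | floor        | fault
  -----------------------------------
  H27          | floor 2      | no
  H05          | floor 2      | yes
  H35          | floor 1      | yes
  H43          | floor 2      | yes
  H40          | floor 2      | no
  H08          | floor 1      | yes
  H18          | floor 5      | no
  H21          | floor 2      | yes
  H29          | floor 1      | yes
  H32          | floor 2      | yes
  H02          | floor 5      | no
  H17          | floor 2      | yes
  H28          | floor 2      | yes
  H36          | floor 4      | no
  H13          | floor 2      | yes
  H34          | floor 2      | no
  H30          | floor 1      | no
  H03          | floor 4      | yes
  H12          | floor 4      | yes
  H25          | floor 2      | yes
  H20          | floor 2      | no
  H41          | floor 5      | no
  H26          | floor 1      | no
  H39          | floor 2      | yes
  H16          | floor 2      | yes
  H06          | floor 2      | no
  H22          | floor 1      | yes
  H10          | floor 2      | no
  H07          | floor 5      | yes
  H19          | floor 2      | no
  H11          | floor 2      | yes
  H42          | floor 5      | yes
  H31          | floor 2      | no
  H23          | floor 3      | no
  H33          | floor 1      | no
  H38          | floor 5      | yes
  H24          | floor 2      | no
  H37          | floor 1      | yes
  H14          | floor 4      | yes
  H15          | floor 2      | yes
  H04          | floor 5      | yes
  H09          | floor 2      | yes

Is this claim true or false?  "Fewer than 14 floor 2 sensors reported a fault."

True

'Fewer than 14 floor 2 sensors reported a fault' holds iff |A ∩ B| < 14.
|A| = 22, |A ∩ B| = 13, |A ∖ B| = 9.
|A ∩ B| = 13, so the statement is true.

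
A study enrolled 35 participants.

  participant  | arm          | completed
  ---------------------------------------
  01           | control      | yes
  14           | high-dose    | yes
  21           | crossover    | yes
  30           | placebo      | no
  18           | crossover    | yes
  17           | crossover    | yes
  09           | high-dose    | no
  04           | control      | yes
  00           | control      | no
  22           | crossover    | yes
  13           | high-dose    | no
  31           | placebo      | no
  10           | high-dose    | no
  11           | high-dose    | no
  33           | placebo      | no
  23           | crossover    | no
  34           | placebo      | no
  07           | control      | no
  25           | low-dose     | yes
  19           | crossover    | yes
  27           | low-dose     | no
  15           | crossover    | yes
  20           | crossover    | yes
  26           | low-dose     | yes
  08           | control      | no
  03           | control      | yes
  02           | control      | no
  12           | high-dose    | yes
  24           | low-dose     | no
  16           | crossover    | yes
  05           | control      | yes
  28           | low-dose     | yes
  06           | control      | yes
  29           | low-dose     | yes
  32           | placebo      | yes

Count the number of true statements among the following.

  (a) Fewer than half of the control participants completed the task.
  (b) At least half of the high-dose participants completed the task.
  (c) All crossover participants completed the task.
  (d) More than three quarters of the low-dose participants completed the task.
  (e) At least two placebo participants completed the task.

0

(a) control: |A| = 9, |A ∩ B| = 5; needs |A ∩ B| < |A ∖ B| — false.
(b) high-dose: |A| = 6, |A ∩ B| = 2; needs |A ∩ B| ≥ |A ∖ B| — false.
(c) crossover: |A| = 9, |A ∩ B| = 8; needs A ⊆ B, i.e. every element of A is in B (|A ∖ B| = 0) — false.
(d) low-dose: |A| = 6, |A ∩ B| = 4; needs |A ∩ B| / |A| > 3/4 — false.
(e) placebo: |A| = 5, |A ∩ B| = 1; needs |A ∩ B| ≥ 2 — false.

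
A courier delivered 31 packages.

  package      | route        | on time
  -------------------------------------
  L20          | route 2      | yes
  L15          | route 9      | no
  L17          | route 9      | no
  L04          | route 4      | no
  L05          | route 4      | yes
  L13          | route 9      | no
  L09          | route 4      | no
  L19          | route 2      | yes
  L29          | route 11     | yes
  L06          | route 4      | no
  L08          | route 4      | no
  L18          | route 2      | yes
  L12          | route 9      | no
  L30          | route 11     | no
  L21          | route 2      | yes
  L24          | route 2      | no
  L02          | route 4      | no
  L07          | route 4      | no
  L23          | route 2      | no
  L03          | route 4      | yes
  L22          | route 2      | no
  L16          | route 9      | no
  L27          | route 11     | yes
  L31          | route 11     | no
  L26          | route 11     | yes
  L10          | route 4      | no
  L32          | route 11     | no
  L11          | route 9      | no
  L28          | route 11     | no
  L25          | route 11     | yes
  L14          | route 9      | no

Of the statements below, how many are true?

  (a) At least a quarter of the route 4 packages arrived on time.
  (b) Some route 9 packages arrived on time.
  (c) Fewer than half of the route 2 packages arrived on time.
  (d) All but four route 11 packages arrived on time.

(a) route 4: |A| = 9, |A ∩ B| = 2; needs |A ∩ B| / |A| ≥ 1/4 — false.
(b) route 9: |A| = 7, |A ∩ B| = 0; needs A ∩ B ≠ ∅ (|A ∩ B| ≥ 1) — false.
(c) route 2: |A| = 7, |A ∩ B| = 4; needs |A ∩ B| < |A ∖ B| — false.
(d) route 11: |A| = 8, |A ∩ B| = 4; needs |A ∖ B| = 4 — true.

1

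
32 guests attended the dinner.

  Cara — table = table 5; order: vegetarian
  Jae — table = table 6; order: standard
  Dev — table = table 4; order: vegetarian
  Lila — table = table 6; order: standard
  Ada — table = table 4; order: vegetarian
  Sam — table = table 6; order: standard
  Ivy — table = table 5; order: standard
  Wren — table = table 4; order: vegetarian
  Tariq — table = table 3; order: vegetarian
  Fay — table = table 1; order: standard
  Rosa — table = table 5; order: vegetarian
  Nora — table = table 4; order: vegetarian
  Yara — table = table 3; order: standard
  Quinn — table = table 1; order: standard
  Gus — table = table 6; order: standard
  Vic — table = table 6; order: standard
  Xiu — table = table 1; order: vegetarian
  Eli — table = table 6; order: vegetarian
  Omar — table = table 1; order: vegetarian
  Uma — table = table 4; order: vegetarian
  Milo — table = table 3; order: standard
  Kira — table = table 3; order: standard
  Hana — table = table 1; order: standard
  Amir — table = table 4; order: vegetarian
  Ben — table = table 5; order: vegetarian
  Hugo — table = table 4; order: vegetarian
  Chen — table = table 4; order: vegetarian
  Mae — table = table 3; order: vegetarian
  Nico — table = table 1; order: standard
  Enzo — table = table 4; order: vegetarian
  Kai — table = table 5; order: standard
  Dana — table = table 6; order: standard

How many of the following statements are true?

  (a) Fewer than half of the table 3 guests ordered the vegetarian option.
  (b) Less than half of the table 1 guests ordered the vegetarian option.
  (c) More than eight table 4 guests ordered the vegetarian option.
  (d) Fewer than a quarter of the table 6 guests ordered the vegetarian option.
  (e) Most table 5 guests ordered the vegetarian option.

(a) table 3: |A| = 5, |A ∩ B| = 2; needs |A ∩ B| < |A ∖ B| — true.
(b) table 1: |A| = 6, |A ∩ B| = 2; needs |A ∩ B| < |A ∖ B| — true.
(c) table 4: |A| = 9, |A ∩ B| = 9; needs |A ∩ B| > 8 — true.
(d) table 6: |A| = 7, |A ∩ B| = 1; needs |A ∩ B| / |A| < 1/4 — true.
(e) table 5: |A| = 5, |A ∩ B| = 3; needs |A ∩ B| > |A ∖ B| — true.

5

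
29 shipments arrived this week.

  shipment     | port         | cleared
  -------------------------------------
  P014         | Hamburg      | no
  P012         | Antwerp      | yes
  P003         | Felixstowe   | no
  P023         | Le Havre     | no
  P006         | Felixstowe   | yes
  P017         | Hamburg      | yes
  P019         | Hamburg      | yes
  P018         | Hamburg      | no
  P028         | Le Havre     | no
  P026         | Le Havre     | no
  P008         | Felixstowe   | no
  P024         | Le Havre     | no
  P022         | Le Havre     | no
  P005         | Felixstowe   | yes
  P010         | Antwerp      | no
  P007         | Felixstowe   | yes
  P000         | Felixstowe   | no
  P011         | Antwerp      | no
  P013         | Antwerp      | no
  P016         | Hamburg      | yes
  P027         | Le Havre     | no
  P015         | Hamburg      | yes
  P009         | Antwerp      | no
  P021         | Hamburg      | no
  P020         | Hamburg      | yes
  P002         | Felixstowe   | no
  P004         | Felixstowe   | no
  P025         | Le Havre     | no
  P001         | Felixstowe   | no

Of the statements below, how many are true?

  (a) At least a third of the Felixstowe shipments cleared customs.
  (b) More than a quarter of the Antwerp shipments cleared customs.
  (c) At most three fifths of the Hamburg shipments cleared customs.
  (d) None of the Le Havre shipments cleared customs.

2

(a) Felixstowe: |A| = 9, |A ∩ B| = 3; needs |A ∩ B| / |A| ≥ 1/3 — true.
(b) Antwerp: |A| = 5, |A ∩ B| = 1; needs |A ∩ B| / |A| > 1/4 — false.
(c) Hamburg: |A| = 8, |A ∩ B| = 5; needs |A ∩ B| / |A| ≤ 3/5 — false.
(d) Le Havre: |A| = 7, |A ∩ B| = 0; needs A ∩ B = ∅ (|A ∩ B| = 0) — true.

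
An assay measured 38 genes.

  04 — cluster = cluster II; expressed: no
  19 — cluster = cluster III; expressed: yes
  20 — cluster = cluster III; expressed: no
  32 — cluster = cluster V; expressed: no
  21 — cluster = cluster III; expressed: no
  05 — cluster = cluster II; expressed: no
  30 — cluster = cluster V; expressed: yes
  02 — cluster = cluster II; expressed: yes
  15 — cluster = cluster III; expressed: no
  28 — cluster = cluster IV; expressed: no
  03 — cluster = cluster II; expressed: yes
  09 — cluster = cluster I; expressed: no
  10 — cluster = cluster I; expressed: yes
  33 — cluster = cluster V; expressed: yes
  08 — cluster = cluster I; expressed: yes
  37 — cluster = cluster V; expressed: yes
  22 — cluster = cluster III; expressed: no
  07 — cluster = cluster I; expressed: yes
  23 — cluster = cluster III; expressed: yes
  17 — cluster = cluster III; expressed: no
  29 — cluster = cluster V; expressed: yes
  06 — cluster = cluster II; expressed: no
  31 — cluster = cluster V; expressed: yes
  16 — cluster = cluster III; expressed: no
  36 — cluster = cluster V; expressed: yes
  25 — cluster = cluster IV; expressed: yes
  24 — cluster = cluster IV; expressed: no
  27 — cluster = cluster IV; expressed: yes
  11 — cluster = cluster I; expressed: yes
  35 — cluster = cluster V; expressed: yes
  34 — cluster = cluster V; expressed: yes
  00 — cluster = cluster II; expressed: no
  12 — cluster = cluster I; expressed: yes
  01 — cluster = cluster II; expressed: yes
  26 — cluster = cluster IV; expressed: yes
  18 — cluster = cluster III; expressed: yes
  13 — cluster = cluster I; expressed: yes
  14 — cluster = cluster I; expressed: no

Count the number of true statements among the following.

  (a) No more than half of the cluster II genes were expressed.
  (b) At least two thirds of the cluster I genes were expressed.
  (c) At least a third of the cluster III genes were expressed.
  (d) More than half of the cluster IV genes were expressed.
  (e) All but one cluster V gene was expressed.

5

(a) cluster II: |A| = 7, |A ∩ B| = 3; needs |A ∩ B| ≤ |A ∖ B| — true.
(b) cluster I: |A| = 8, |A ∩ B| = 6; needs |A ∩ B| / |A| ≥ 2/3 — true.
(c) cluster III: |A| = 9, |A ∩ B| = 3; needs |A ∩ B| / |A| ≥ 1/3 — true.
(d) cluster IV: |A| = 5, |A ∩ B| = 3; needs |A ∩ B| > |A ∖ B| — true.
(e) cluster V: |A| = 9, |A ∩ B| = 8; needs |A ∖ B| = 1 — true.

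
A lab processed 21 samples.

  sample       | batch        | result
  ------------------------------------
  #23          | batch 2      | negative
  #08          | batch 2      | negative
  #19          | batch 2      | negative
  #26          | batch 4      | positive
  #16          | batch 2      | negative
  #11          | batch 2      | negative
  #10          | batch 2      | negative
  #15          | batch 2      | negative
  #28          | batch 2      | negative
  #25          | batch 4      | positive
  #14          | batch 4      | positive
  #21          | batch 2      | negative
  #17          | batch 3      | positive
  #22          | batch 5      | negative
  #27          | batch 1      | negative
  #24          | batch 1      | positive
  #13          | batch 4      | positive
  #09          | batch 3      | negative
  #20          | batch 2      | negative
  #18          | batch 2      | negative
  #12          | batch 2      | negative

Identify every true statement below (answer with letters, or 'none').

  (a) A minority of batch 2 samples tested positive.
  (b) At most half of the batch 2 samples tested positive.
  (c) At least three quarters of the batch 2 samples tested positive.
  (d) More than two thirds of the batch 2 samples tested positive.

(a), (b)

|A| = 12, |A ∩ B| = 0, |A ∖ B| = 12.
(a) |A ∩ B| < |A ∖ B|: holds.
(b) |A ∩ B| ≤ |A ∖ B|: holds.
(c) |A ∩ B| / |A| ≥ 3/4: fails.
(d) |A ∩ B| / |A| > 2/3: fails.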